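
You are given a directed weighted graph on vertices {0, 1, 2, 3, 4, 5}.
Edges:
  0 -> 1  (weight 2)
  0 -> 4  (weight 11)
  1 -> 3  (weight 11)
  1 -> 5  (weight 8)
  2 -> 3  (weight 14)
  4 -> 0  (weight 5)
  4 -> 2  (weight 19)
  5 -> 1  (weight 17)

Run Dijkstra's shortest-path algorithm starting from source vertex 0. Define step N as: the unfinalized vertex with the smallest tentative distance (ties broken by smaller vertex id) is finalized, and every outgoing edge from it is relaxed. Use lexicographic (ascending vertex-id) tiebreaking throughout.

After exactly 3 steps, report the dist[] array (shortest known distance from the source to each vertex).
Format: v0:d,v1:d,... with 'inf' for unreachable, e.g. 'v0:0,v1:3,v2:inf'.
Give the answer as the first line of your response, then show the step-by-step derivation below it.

v0:0,v1:2,v2:inf,v3:13,v4:11,v5:10

step 1: dist = v0:0,v1:2,v2:inf,v3:inf,v4:11,v5:inf
step 2: dist = v0:0,v1:2,v2:inf,v3:13,v4:11,v5:10
step 3: dist = v0:0,v1:2,v2:inf,v3:13,v4:11,v5:10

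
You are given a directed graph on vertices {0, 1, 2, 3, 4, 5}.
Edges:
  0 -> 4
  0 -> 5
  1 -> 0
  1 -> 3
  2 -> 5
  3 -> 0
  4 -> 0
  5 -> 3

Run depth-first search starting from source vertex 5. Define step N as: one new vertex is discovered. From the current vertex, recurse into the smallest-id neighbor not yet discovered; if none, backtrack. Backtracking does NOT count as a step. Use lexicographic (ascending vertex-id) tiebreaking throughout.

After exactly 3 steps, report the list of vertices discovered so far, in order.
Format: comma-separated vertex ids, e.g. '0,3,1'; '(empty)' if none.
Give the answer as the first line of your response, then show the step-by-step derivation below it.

5,3,0

step 1: discover 5; path=5; order=5
step 2: discover 3; path=5>3; order=5,3
step 3: discover 0; path=5>3>0; order=5,3,0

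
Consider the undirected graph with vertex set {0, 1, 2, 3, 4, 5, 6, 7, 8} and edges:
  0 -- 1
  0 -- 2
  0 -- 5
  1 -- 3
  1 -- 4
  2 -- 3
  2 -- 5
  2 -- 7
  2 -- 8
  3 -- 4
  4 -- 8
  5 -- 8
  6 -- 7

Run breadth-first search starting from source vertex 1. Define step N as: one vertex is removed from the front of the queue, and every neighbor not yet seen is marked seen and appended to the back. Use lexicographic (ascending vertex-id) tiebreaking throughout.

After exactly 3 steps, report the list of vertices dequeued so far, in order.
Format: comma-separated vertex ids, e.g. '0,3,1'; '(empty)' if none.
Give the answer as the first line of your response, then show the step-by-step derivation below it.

1,0,3

step 1: dequeue 1; queue=[0,3,4]; order=1
step 2: dequeue 0; queue=[3,4,2,5]; order=1,0
step 3: dequeue 3; queue=[4,2,5]; order=1,0,3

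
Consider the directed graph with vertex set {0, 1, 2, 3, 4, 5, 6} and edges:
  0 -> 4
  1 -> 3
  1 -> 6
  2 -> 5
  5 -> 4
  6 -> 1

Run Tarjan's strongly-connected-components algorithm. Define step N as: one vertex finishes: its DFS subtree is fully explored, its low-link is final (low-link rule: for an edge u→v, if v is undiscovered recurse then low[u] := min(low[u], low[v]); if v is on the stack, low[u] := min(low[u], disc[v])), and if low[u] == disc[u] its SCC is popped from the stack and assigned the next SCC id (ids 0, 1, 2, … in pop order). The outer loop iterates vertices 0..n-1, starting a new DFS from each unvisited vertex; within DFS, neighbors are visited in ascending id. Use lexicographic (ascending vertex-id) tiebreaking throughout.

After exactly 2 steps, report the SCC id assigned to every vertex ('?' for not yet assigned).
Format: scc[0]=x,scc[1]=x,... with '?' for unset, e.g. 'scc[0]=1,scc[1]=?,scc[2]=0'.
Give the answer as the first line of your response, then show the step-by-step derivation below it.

scc[0]=1,scc[1]=?,scc[2]=?,scc[3]=?,scc[4]=0,scc[5]=?,scc[6]=?

step 1: low=(low[0]=0,low[1]=?,low[2]=?,low[3]=?,low[4]=1,low[5]=?,low[6]=?); scc=(scc[0]=?,scc[1]=?,scc[2]=?,scc[3]=?,scc[4]=0,scc[5]=?,scc[6]=?)
step 2: low=(low[0]=0,low[1]=?,low[2]=?,low[3]=?,low[4]=1,low[5]=?,low[6]=?); scc=(scc[0]=1,scc[1]=?,scc[2]=?,scc[3]=?,scc[4]=0,scc[5]=?,scc[6]=?)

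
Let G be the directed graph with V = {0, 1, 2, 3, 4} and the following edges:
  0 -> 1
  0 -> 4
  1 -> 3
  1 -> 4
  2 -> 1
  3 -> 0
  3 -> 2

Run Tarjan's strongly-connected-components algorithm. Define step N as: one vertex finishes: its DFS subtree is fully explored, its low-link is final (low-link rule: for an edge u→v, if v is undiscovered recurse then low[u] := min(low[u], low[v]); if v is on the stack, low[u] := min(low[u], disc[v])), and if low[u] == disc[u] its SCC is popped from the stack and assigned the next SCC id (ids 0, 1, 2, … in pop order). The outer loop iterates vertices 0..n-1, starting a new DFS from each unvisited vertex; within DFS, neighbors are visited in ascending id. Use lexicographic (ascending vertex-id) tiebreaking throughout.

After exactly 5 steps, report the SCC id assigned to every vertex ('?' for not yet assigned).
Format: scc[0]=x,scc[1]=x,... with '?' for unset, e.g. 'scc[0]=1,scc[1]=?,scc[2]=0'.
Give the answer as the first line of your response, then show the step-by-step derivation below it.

scc[0]=1,scc[1]=1,scc[2]=1,scc[3]=1,scc[4]=0

step 1: low=(low[0]=0,low[1]=1,low[2]=1,low[3]=0,low[4]=?); scc=(scc[0]=?,scc[1]=?,scc[2]=?,scc[3]=?,scc[4]=?)
step 2: low=(low[0]=0,low[1]=1,low[2]=1,low[3]=0,low[4]=?); scc=(scc[0]=?,scc[1]=?,scc[2]=?,scc[3]=?,scc[4]=?)
step 3: low=(low[0]=0,low[1]=0,low[2]=1,low[3]=0,low[4]=4); scc=(scc[0]=?,scc[1]=?,scc[2]=?,scc[3]=?,scc[4]=0)
step 4: low=(low[0]=0,low[1]=0,low[2]=1,low[3]=0,low[4]=4); scc=(scc[0]=?,scc[1]=?,scc[2]=?,scc[3]=?,scc[4]=0)
step 5: low=(low[0]=0,low[1]=0,low[2]=1,low[3]=0,low[4]=4); scc=(scc[0]=1,scc[1]=1,scc[2]=1,scc[3]=1,scc[4]=0)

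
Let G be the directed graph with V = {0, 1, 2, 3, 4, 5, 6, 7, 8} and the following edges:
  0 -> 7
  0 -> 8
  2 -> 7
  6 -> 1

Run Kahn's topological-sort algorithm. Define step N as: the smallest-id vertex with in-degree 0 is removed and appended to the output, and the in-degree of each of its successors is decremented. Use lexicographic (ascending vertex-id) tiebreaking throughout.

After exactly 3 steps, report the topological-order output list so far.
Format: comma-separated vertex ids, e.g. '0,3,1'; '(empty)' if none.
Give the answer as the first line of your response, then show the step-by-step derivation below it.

0,2,3

step 1: output 0; order=[0]; indeg=(0,1,0,0,0,0,0,1,0)
step 2: output 2; order=[0,2]; indeg=(0,1,0,0,0,0,0,0,0)
step 3: output 3; order=[0,2,3]; indeg=(0,1,0,0,0,0,0,0,0)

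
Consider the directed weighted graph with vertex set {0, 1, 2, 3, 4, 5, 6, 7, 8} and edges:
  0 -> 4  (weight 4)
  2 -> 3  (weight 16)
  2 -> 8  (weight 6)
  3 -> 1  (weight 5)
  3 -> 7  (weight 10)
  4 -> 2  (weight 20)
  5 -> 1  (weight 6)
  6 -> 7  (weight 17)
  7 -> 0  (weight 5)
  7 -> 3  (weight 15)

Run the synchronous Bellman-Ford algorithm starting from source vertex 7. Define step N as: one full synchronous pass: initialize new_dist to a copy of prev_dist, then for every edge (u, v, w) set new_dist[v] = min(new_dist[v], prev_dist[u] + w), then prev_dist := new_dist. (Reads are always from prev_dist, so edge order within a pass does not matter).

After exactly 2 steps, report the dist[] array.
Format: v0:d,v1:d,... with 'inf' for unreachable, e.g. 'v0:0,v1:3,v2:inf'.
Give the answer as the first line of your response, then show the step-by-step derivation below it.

v0:5,v1:20,v2:inf,v3:15,v4:9,v5:inf,v6:inf,v7:0,v8:inf

step 1: dist = v0:5,v1:inf,v2:inf,v3:15,v4:inf,v5:inf,v6:inf,v7:0,v8:inf
step 2: dist = v0:5,v1:20,v2:inf,v3:15,v4:9,v5:inf,v6:inf,v7:0,v8:inf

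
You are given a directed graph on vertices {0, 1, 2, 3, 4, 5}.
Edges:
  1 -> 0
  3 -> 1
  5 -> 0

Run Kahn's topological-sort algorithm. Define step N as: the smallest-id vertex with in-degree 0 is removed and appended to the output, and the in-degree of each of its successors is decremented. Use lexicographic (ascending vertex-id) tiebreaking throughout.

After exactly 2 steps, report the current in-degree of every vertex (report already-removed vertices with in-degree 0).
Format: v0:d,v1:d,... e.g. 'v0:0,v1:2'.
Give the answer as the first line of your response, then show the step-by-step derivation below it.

v0:2,v1:0,v2:0,v3:0,v4:0,v5:0

step 1: output 2; order=[2]; indeg=(2,1,0,0,0,0)
step 2: output 3; order=[2,3]; indeg=(2,0,0,0,0,0)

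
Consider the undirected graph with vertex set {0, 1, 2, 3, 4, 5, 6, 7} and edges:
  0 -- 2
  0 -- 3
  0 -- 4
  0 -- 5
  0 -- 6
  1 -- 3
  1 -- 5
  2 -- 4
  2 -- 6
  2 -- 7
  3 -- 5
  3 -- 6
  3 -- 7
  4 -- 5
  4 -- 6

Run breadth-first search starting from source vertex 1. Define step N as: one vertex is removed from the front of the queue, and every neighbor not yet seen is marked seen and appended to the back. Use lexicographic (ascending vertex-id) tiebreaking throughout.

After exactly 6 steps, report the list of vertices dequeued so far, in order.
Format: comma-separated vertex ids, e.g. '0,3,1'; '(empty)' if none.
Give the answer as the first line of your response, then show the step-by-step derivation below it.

1,3,5,0,6,7

step 1: dequeue 1; queue=[3,5]; order=1
step 2: dequeue 3; queue=[5,0,6,7]; order=1,3
step 3: dequeue 5; queue=[0,6,7,4]; order=1,3,5
step 4: dequeue 0; queue=[6,7,4,2]; order=1,3,5,0
step 5: dequeue 6; queue=[7,4,2]; order=1,3,5,0,6
step 6: dequeue 7; queue=[4,2]; order=1,3,5,0,6,7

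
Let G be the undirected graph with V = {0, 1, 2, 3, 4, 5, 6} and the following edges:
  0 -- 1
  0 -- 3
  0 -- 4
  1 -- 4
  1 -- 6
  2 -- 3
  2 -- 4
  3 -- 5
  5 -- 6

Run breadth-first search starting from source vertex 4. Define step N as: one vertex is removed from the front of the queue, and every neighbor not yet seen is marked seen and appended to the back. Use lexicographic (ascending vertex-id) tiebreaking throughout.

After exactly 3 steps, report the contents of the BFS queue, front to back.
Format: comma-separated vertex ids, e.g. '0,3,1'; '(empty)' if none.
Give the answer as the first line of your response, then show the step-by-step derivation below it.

2,3,6

step 1: dequeue 4; queue=[0,1,2]; order=4
step 2: dequeue 0; queue=[1,2,3]; order=4,0
step 3: dequeue 1; queue=[2,3,6]; order=4,0,1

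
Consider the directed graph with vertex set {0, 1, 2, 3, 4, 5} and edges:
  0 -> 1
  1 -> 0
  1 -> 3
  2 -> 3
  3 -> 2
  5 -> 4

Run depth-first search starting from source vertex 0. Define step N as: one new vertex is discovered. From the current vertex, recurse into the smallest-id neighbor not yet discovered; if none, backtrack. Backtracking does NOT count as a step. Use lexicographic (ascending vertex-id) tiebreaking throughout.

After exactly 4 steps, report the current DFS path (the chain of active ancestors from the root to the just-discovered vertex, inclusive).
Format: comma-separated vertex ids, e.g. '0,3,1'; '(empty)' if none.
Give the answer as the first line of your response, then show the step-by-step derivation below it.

0,1,3,2

step 1: discover 0; path=0; order=0
step 2: discover 1; path=0>1; order=0,1
step 3: discover 3; path=0>1>3; order=0,1,3
step 4: discover 2; path=0>1>3>2; order=0,1,3,2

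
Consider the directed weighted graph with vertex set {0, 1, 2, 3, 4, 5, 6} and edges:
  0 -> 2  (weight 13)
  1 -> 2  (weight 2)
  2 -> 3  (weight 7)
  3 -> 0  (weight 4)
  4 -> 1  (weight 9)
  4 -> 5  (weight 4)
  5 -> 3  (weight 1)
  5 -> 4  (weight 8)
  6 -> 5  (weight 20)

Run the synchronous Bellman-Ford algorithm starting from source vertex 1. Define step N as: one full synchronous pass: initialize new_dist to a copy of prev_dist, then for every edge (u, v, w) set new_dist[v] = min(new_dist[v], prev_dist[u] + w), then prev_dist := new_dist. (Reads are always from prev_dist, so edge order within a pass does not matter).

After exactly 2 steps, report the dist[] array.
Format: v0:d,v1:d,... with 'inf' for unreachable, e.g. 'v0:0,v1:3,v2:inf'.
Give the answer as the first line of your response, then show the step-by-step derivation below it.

v0:inf,v1:0,v2:2,v3:9,v4:inf,v5:inf,v6:inf

step 1: dist = v0:inf,v1:0,v2:2,v3:inf,v4:inf,v5:inf,v6:inf
step 2: dist = v0:inf,v1:0,v2:2,v3:9,v4:inf,v5:inf,v6:inf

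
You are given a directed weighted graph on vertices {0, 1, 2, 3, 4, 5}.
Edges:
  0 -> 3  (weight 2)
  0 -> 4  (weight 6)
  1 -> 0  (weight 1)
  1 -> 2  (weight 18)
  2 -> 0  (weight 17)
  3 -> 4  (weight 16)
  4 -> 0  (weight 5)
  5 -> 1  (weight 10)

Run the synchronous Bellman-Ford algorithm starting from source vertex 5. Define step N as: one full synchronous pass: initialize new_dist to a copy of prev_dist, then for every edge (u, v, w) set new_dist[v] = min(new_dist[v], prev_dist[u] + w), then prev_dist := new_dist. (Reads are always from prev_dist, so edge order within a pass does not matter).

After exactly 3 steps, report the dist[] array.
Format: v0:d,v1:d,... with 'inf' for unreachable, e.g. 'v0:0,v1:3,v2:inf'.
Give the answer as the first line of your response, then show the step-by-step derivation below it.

v0:11,v1:10,v2:28,v3:13,v4:17,v5:0

step 1: dist = v0:inf,v1:10,v2:inf,v3:inf,v4:inf,v5:0
step 2: dist = v0:11,v1:10,v2:28,v3:inf,v4:inf,v5:0
step 3: dist = v0:11,v1:10,v2:28,v3:13,v4:17,v5:0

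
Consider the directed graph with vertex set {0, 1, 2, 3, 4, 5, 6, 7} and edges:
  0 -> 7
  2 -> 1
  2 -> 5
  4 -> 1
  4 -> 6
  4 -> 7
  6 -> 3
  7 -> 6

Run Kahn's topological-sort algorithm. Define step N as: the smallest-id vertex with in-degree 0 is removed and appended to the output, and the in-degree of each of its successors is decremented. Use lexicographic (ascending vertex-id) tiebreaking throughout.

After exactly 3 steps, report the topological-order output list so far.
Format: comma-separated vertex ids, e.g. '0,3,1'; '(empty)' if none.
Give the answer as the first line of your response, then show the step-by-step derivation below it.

0,2,4

step 1: output 0; order=[0]; indeg=(0,2,0,1,0,1,2,1)
step 2: output 2; order=[0,2]; indeg=(0,1,0,1,0,0,2,1)
step 3: output 4; order=[0,2,4]; indeg=(0,0,0,1,0,0,1,0)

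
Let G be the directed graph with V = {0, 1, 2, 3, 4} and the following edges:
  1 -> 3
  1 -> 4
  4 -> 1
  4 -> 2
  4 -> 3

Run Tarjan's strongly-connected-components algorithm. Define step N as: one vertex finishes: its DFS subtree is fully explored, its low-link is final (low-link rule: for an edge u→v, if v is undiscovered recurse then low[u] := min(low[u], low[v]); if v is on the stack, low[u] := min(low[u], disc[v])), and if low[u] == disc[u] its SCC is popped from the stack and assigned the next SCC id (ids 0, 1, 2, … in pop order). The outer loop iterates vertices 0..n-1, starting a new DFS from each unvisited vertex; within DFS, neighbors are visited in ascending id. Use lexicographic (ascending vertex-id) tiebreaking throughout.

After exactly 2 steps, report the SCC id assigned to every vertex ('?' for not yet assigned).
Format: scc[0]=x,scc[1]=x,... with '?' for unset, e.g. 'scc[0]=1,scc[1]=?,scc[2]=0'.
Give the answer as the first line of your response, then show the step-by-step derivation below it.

scc[0]=0,scc[1]=?,scc[2]=?,scc[3]=1,scc[4]=?

step 1: low=(low[0]=0,low[1]=?,low[2]=?,low[3]=?,low[4]=?); scc=(scc[0]=0,scc[1]=?,scc[2]=?,scc[3]=?,scc[4]=?)
step 2: low=(low[0]=0,low[1]=1,low[2]=?,low[3]=2,low[4]=?); scc=(scc[0]=0,scc[1]=?,scc[2]=?,scc[3]=1,scc[4]=?)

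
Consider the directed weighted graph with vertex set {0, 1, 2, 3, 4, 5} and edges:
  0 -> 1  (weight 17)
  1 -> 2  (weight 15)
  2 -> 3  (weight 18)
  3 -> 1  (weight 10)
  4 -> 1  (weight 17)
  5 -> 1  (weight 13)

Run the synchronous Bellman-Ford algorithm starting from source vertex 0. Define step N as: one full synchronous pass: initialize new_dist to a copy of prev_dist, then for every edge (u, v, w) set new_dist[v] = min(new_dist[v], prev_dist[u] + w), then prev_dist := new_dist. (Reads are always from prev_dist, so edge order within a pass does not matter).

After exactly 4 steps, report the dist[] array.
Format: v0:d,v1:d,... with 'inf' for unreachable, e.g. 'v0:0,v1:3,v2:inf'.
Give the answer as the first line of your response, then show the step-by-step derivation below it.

v0:0,v1:17,v2:32,v3:50,v4:inf,v5:inf

step 1: dist = v0:0,v1:17,v2:inf,v3:inf,v4:inf,v5:inf
step 2: dist = v0:0,v1:17,v2:32,v3:inf,v4:inf,v5:inf
step 3: dist = v0:0,v1:17,v2:32,v3:50,v4:inf,v5:inf
step 4: dist = v0:0,v1:17,v2:32,v3:50,v4:inf,v5:inf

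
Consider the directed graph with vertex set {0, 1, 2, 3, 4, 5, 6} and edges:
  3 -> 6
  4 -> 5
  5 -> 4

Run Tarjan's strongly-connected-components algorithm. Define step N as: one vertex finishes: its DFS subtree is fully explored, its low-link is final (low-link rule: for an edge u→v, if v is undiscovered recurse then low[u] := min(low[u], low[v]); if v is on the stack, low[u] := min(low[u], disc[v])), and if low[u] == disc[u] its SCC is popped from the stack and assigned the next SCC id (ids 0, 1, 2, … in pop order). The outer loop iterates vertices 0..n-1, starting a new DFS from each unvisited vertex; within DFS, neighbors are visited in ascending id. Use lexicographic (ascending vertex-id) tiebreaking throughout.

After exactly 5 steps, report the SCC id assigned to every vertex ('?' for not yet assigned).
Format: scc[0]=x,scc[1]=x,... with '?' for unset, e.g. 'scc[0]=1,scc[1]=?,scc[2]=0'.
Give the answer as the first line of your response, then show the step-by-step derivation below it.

scc[0]=0,scc[1]=1,scc[2]=2,scc[3]=4,scc[4]=?,scc[5]=?,scc[6]=3

step 1: low=(low[0]=0,low[1]=?,low[2]=?,low[3]=?,low[4]=?,low[5]=?,low[6]=?); scc=(scc[0]=0,scc[1]=?,scc[2]=?,scc[3]=?,scc[4]=?,scc[5]=?,scc[6]=?)
step 2: low=(low[0]=0,low[1]=1,low[2]=?,low[3]=?,low[4]=?,low[5]=?,low[6]=?); scc=(scc[0]=0,scc[1]=1,scc[2]=?,scc[3]=?,scc[4]=?,scc[5]=?,scc[6]=?)
step 3: low=(low[0]=0,low[1]=1,low[2]=2,low[3]=?,low[4]=?,low[5]=?,low[6]=?); scc=(scc[0]=0,scc[1]=1,scc[2]=2,scc[3]=?,scc[4]=?,scc[5]=?,scc[6]=?)
step 4: low=(low[0]=0,low[1]=1,low[2]=2,low[3]=3,low[4]=?,low[5]=?,low[6]=4); scc=(scc[0]=0,scc[1]=1,scc[2]=2,scc[3]=?,scc[4]=?,scc[5]=?,scc[6]=3)
step 5: low=(low[0]=0,low[1]=1,low[2]=2,low[3]=3,low[4]=?,low[5]=?,low[6]=4); scc=(scc[0]=0,scc[1]=1,scc[2]=2,scc[3]=4,scc[4]=?,scc[5]=?,scc[6]=3)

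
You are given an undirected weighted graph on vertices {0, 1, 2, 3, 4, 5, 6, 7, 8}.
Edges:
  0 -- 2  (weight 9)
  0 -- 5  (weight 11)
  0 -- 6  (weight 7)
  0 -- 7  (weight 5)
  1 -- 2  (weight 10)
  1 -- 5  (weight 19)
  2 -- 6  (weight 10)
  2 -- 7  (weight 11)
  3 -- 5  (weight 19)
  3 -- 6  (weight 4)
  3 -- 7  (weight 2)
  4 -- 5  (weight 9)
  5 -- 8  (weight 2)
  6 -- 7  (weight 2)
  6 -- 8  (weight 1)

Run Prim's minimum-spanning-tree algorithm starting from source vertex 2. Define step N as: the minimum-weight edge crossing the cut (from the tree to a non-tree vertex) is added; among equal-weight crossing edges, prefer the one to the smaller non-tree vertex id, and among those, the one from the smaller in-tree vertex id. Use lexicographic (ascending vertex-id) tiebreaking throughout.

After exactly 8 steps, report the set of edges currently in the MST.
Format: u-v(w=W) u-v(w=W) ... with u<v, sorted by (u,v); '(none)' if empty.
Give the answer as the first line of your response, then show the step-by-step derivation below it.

0-2(w=9) 0-7(w=5) 1-2(w=10) 3-7(w=2) 4-5(w=9) 5-8(w=2) 6-7(w=2) 6-8(w=1)

step 1: add edge 0-2 (w=9); MST = {0-2(w=9)}
step 2: add edge 0-7 (w=5); MST = {0-2(w=9) 0-7(w=5)}
step 3: add edge 3-7 (w=2); MST = {0-2(w=9) 0-7(w=5) 3-7(w=2)}
step 4: add edge 6-7 (w=2); MST = {0-2(w=9) 0-7(w=5) 3-7(w=2) 6-7(w=2)}
step 5: add edge 6-8 (w=1); MST = {0-2(w=9) 0-7(w=5) 3-7(w=2) 6-7(w=2) 6-8(w=1)}
step 6: add edge 5-8 (w=2); MST = {0-2(w=9) 0-7(w=5) 3-7(w=2) 5-8(w=2) 6-7(w=2) 6-8(w=1)}
step 7: add edge 4-5 (w=9); MST = {0-2(w=9) 0-7(w=5) 3-7(w=2) 4-5(w=9) 5-8(w=2) 6-7(w=2) 6-8(w=1)}
step 8: add edge 1-2 (w=10); MST = {0-2(w=9) 0-7(w=5) 1-2(w=10) 3-7(w=2) 4-5(w=9) 5-8(w=2) 6-7(w=2) 6-8(w=1)}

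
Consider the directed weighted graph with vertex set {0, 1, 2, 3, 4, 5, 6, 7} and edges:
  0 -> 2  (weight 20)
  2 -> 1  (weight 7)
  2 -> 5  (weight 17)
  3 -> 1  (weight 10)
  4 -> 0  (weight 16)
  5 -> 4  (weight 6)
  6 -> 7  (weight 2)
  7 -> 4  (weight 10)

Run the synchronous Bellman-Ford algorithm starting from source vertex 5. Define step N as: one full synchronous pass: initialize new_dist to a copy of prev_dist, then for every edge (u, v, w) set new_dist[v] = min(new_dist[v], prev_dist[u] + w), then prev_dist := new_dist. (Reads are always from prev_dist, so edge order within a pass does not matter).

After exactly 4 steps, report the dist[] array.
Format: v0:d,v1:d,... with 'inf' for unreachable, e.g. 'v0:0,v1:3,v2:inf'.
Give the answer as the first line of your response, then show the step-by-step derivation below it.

v0:22,v1:49,v2:42,v3:inf,v4:6,v5:0,v6:inf,v7:inf

step 1: dist = v0:inf,v1:inf,v2:inf,v3:inf,v4:6,v5:0,v6:inf,v7:inf
step 2: dist = v0:22,v1:inf,v2:inf,v3:inf,v4:6,v5:0,v6:inf,v7:inf
step 3: dist = v0:22,v1:inf,v2:42,v3:inf,v4:6,v5:0,v6:inf,v7:inf
step 4: dist = v0:22,v1:49,v2:42,v3:inf,v4:6,v5:0,v6:inf,v7:inf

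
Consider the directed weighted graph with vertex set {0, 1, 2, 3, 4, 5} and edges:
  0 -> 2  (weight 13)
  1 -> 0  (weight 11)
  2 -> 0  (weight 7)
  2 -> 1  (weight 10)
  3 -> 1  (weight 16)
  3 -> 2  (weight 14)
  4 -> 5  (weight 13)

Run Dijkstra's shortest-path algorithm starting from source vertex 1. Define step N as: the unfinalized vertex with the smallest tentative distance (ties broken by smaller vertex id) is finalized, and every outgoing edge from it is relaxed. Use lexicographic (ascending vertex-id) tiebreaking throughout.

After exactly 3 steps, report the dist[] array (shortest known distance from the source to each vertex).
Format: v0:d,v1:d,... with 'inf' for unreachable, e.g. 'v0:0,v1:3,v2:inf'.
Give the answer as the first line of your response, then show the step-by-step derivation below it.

v0:11,v1:0,v2:24,v3:inf,v4:inf,v5:inf

step 1: dist = v0:11,v1:0,v2:inf,v3:inf,v4:inf,v5:inf
step 2: dist = v0:11,v1:0,v2:24,v3:inf,v4:inf,v5:inf
step 3: dist = v0:11,v1:0,v2:24,v3:inf,v4:inf,v5:inf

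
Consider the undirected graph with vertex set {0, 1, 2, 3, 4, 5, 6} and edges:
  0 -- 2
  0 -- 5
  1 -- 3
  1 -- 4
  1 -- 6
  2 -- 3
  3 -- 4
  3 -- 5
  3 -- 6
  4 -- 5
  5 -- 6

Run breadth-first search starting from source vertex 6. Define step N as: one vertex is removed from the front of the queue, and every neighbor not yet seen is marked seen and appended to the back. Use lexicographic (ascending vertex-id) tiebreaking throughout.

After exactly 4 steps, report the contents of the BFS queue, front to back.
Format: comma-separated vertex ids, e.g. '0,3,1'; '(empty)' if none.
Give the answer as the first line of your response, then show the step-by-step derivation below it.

4,2,0

step 1: dequeue 6; queue=[1,3,5]; order=6
step 2: dequeue 1; queue=[3,5,4]; order=6,1
step 3: dequeue 3; queue=[5,4,2]; order=6,1,3
step 4: dequeue 5; queue=[4,2,0]; order=6,1,3,5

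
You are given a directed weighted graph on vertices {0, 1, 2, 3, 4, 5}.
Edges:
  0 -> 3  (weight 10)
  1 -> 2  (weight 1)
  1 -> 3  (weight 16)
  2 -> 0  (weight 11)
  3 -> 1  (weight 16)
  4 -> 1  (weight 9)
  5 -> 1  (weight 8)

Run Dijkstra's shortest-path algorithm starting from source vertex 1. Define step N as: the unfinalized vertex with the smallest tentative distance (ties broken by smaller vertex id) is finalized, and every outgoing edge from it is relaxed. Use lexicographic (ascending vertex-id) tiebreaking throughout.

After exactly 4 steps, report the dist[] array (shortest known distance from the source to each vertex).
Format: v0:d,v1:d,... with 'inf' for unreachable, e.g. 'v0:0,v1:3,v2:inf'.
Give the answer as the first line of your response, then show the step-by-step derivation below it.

v0:12,v1:0,v2:1,v3:16,v4:inf,v5:inf

step 1: dist = v0:inf,v1:0,v2:1,v3:16,v4:inf,v5:inf
step 2: dist = v0:12,v1:0,v2:1,v3:16,v4:inf,v5:inf
step 3: dist = v0:12,v1:0,v2:1,v3:16,v4:inf,v5:inf
step 4: dist = v0:12,v1:0,v2:1,v3:16,v4:inf,v5:inf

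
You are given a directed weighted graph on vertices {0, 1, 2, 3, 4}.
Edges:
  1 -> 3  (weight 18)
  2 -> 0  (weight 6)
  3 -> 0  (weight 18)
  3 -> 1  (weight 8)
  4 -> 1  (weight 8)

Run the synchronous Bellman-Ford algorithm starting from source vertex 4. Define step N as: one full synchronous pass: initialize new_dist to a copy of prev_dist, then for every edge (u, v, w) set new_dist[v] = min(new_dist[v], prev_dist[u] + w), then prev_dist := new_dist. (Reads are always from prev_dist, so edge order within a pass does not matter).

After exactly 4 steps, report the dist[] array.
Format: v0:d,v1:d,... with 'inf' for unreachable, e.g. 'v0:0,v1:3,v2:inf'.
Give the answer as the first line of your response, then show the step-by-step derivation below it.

v0:44,v1:8,v2:inf,v3:26,v4:0

step 1: dist = v0:inf,v1:8,v2:inf,v3:inf,v4:0
step 2: dist = v0:inf,v1:8,v2:inf,v3:26,v4:0
step 3: dist = v0:44,v1:8,v2:inf,v3:26,v4:0
step 4: dist = v0:44,v1:8,v2:inf,v3:26,v4:0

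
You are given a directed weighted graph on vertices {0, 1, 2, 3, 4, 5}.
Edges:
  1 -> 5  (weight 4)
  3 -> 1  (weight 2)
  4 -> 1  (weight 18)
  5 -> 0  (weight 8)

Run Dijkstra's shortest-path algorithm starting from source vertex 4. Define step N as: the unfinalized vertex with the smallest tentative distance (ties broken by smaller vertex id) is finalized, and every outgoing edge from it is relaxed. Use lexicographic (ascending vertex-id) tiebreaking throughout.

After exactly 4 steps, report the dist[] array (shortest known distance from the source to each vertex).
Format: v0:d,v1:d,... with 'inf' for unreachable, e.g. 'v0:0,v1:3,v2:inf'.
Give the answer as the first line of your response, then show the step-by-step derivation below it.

v0:30,v1:18,v2:inf,v3:inf,v4:0,v5:22

step 1: dist = v0:inf,v1:18,v2:inf,v3:inf,v4:0,v5:inf
step 2: dist = v0:inf,v1:18,v2:inf,v3:inf,v4:0,v5:22
step 3: dist = v0:30,v1:18,v2:inf,v3:inf,v4:0,v5:22
step 4: dist = v0:30,v1:18,v2:inf,v3:inf,v4:0,v5:22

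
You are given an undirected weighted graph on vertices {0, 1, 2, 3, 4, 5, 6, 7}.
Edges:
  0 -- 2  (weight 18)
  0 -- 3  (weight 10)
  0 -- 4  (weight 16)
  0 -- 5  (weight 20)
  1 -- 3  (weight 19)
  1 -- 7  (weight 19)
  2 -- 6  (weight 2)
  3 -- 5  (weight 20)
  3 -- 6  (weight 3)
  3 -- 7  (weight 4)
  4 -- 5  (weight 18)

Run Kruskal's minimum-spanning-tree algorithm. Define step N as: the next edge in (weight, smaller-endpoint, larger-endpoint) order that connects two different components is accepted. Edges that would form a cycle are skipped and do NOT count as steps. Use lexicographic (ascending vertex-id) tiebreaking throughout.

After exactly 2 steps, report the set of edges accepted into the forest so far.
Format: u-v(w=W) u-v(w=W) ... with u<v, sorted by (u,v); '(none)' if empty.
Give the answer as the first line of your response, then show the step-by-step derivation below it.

2-6(w=2) 3-6(w=3)

step 1: add edge 2-6 (w=2); MST = {2-6(w=2)}
step 2: add edge 3-6 (w=3); MST = {2-6(w=2) 3-6(w=3)}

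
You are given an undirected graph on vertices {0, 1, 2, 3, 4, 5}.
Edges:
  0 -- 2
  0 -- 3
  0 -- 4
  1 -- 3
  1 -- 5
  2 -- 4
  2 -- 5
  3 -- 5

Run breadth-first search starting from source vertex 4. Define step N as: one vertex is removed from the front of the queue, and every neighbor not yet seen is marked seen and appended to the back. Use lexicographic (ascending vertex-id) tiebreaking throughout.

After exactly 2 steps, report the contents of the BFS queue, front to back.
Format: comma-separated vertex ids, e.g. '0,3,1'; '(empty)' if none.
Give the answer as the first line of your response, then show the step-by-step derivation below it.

2,3

step 1: dequeue 4; queue=[0,2]; order=4
step 2: dequeue 0; queue=[2,3]; order=4,0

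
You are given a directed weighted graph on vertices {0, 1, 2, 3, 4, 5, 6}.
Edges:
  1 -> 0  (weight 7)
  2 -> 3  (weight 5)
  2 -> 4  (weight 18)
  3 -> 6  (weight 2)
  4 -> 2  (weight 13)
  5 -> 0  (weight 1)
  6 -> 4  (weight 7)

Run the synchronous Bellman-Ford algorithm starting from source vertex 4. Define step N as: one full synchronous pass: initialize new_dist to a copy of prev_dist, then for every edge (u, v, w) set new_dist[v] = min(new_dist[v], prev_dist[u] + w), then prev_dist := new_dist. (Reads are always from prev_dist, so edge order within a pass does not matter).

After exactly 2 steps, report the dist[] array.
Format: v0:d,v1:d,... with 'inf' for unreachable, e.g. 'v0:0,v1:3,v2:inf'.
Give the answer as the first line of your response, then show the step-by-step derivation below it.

v0:inf,v1:inf,v2:13,v3:18,v4:0,v5:inf,v6:inf

step 1: dist = v0:inf,v1:inf,v2:13,v3:inf,v4:0,v5:inf,v6:inf
step 2: dist = v0:inf,v1:inf,v2:13,v3:18,v4:0,v5:inf,v6:inf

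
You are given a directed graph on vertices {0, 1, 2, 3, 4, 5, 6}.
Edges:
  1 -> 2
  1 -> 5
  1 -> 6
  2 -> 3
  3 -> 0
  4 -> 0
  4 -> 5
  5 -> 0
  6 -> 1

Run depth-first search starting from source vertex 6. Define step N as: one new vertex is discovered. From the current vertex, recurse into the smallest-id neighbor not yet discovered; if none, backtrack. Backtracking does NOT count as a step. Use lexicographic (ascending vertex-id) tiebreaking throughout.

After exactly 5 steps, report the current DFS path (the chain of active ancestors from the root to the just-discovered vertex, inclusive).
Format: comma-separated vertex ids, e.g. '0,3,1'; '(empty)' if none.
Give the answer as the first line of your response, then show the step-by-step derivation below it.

6,1,2,3,0

step 1: discover 6; path=6; order=6
step 2: discover 1; path=6>1; order=6,1
step 3: discover 2; path=6>1>2; order=6,1,2
step 4: discover 3; path=6>1>2>3; order=6,1,2,3
step 5: discover 0; path=6>1>2>3>0; order=6,1,2,3,0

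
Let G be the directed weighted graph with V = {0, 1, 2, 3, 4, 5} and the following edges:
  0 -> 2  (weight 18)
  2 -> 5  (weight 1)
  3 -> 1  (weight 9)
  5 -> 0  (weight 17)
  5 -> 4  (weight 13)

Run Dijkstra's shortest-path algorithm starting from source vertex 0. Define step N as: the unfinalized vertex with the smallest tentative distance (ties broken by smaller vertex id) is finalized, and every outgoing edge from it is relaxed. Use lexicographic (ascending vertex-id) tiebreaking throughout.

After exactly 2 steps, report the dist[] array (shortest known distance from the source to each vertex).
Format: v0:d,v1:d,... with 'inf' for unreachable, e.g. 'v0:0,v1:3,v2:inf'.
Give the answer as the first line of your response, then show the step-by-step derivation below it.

v0:0,v1:inf,v2:18,v3:inf,v4:inf,v5:19

step 1: dist = v0:0,v1:inf,v2:18,v3:inf,v4:inf,v5:inf
step 2: dist = v0:0,v1:inf,v2:18,v3:inf,v4:inf,v5:19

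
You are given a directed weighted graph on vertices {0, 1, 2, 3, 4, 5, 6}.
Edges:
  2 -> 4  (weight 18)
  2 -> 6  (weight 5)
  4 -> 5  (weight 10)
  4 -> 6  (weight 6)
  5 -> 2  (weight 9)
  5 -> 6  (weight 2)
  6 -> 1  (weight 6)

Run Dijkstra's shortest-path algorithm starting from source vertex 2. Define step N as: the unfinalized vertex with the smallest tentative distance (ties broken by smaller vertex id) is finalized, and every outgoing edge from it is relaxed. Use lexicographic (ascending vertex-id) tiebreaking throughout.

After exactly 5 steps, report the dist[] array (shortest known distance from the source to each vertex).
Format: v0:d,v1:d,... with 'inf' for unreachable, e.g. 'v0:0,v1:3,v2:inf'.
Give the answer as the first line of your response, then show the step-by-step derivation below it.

v0:inf,v1:11,v2:0,v3:inf,v4:18,v5:28,v6:5

step 1: dist = v0:inf,v1:inf,v2:0,v3:inf,v4:18,v5:inf,v6:5
step 2: dist = v0:inf,v1:11,v2:0,v3:inf,v4:18,v5:inf,v6:5
step 3: dist = v0:inf,v1:11,v2:0,v3:inf,v4:18,v5:inf,v6:5
step 4: dist = v0:inf,v1:11,v2:0,v3:inf,v4:18,v5:28,v6:5
step 5: dist = v0:inf,v1:11,v2:0,v3:inf,v4:18,v5:28,v6:5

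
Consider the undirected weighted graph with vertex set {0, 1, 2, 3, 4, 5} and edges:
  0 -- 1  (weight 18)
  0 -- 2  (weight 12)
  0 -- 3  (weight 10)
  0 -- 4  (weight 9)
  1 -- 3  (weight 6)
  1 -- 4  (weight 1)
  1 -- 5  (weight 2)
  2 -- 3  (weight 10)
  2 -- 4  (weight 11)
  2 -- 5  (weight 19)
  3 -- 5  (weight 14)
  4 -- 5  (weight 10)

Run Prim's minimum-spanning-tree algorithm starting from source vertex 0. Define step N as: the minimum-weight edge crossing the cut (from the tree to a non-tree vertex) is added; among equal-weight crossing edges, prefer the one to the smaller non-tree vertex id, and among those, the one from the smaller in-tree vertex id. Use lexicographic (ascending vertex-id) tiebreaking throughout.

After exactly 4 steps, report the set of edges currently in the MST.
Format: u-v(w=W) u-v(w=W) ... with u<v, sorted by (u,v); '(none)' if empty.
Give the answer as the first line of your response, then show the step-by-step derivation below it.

0-4(w=9) 1-3(w=6) 1-4(w=1) 1-5(w=2)

step 1: add edge 0-4 (w=9); MST = {0-4(w=9)}
step 2: add edge 1-4 (w=1); MST = {0-4(w=9) 1-4(w=1)}
step 3: add edge 1-5 (w=2); MST = {0-4(w=9) 1-4(w=1) 1-5(w=2)}
step 4: add edge 1-3 (w=6); MST = {0-4(w=9) 1-3(w=6) 1-4(w=1) 1-5(w=2)}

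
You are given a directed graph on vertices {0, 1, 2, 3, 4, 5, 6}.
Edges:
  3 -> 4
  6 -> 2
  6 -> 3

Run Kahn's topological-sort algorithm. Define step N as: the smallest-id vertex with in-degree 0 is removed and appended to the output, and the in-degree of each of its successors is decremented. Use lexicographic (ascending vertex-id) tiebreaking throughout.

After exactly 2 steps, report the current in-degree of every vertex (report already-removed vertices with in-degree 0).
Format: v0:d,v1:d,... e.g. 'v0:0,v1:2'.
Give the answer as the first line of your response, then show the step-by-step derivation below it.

v0:0,v1:0,v2:1,v3:1,v4:1,v5:0,v6:0

step 1: output 0; order=[0]; indeg=(0,0,1,1,1,0,0)
step 2: output 1; order=[0,1]; indeg=(0,0,1,1,1,0,0)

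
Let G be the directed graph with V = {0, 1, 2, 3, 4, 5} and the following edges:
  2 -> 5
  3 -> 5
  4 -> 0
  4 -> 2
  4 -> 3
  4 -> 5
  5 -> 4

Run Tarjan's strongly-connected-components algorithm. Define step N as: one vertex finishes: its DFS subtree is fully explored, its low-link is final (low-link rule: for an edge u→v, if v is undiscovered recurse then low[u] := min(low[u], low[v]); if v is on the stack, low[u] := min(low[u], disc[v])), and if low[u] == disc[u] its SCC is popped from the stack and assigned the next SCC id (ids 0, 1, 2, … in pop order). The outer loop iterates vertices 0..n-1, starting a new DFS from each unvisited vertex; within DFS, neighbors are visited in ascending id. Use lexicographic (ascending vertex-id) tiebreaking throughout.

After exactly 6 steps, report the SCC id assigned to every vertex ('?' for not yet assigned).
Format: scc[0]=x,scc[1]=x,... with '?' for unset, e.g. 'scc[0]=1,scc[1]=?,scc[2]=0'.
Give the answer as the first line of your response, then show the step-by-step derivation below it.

scc[0]=0,scc[1]=1,scc[2]=2,scc[3]=2,scc[4]=2,scc[5]=2

step 1: low=(low[0]=0,low[1]=?,low[2]=?,low[3]=?,low[4]=?,low[5]=?); scc=(scc[0]=0,scc[1]=?,scc[2]=?,scc[3]=?,scc[4]=?,scc[5]=?)
step 2: low=(low[0]=0,low[1]=1,low[2]=?,low[3]=?,low[4]=?,low[5]=?); scc=(scc[0]=0,scc[1]=1,scc[2]=?,scc[3]=?,scc[4]=?,scc[5]=?)
step 3: low=(low[0]=0,low[1]=1,low[2]=2,low[3]=3,low[4]=2,low[5]=3); scc=(scc[0]=0,scc[1]=1,scc[2]=?,scc[3]=?,scc[4]=?,scc[5]=?)
step 4: low=(low[0]=0,low[1]=1,low[2]=2,low[3]=3,low[4]=2,low[5]=3); scc=(scc[0]=0,scc[1]=1,scc[2]=?,scc[3]=?,scc[4]=?,scc[5]=?)
step 5: low=(low[0]=0,low[1]=1,low[2]=2,low[3]=3,low[4]=2,low[5]=2); scc=(scc[0]=0,scc[1]=1,scc[2]=?,scc[3]=?,scc[4]=?,scc[5]=?)
step 6: low=(low[0]=0,low[1]=1,low[2]=2,low[3]=3,low[4]=2,low[5]=2); scc=(scc[0]=0,scc[1]=1,scc[2]=2,scc[3]=2,scc[4]=2,scc[5]=2)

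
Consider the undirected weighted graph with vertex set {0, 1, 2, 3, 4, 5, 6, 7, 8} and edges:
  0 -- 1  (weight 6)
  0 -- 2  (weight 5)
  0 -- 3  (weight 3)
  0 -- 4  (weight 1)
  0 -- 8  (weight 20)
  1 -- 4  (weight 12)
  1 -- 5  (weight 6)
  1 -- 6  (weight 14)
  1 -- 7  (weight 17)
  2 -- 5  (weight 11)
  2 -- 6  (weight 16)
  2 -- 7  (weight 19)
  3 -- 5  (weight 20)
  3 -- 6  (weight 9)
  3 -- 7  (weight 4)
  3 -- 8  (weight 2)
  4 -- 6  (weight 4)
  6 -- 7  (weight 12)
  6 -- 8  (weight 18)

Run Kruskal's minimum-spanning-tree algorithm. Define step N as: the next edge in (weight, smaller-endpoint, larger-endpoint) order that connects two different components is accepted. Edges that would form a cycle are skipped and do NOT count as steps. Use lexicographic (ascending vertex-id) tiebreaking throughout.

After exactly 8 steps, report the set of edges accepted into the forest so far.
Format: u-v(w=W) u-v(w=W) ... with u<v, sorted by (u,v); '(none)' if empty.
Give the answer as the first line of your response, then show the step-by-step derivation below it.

0-1(w=6) 0-2(w=5) 0-3(w=3) 0-4(w=1) 1-5(w=6) 3-7(w=4) 3-8(w=2) 4-6(w=4)

step 1: add edge 0-4 (w=1); MST = {0-4(w=1)}
step 2: add edge 3-8 (w=2); MST = {0-4(w=1) 3-8(w=2)}
step 3: add edge 0-3 (w=3); MST = {0-3(w=3) 0-4(w=1) 3-8(w=2)}
step 4: add edge 3-7 (w=4); MST = {0-3(w=3) 0-4(w=1) 3-7(w=4) 3-8(w=2)}
step 5: add edge 4-6 (w=4); MST = {0-3(w=3) 0-4(w=1) 3-7(w=4) 3-8(w=2) 4-6(w=4)}
step 6: add edge 0-2 (w=5); MST = {0-2(w=5) 0-3(w=3) 0-4(w=1) 3-7(w=4) 3-8(w=2) 4-6(w=4)}
step 7: add edge 0-1 (w=6); MST = {0-1(w=6) 0-2(w=5) 0-3(w=3) 0-4(w=1) 3-7(w=4) 3-8(w=2) 4-6(w=4)}
step 8: add edge 1-5 (w=6); MST = {0-1(w=6) 0-2(w=5) 0-3(w=3) 0-4(w=1) 1-5(w=6) 3-7(w=4) 3-8(w=2) 4-6(w=4)}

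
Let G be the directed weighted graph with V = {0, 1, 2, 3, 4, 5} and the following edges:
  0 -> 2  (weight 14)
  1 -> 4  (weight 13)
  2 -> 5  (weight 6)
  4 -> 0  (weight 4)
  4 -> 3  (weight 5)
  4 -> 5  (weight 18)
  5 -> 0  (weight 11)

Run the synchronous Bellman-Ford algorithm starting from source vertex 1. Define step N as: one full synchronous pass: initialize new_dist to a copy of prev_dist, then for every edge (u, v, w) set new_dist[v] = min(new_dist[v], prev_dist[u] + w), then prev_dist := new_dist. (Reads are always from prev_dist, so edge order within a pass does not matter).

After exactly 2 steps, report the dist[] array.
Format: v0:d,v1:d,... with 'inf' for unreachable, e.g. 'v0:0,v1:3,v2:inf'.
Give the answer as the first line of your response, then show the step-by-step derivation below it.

v0:17,v1:0,v2:inf,v3:18,v4:13,v5:31

step 1: dist = v0:inf,v1:0,v2:inf,v3:inf,v4:13,v5:inf
step 2: dist = v0:17,v1:0,v2:inf,v3:18,v4:13,v5:31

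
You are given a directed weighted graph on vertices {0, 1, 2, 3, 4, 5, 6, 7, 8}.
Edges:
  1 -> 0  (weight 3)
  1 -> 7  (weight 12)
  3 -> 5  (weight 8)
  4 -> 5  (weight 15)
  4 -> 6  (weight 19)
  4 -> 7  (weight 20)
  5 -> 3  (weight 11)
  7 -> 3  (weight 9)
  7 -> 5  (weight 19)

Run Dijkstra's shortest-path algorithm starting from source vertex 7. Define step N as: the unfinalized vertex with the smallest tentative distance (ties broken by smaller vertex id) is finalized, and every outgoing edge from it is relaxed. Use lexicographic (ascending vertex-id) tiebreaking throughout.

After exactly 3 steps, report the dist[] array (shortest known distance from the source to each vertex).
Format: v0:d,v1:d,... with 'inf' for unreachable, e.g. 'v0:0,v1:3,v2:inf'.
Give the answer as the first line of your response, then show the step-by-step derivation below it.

v0:inf,v1:inf,v2:inf,v3:9,v4:inf,v5:17,v6:inf,v7:0,v8:inf

step 1: dist = v0:inf,v1:inf,v2:inf,v3:9,v4:inf,v5:19,v6:inf,v7:0,v8:inf
step 2: dist = v0:inf,v1:inf,v2:inf,v3:9,v4:inf,v5:17,v6:inf,v7:0,v8:inf
step 3: dist = v0:inf,v1:inf,v2:inf,v3:9,v4:inf,v5:17,v6:inf,v7:0,v8:inf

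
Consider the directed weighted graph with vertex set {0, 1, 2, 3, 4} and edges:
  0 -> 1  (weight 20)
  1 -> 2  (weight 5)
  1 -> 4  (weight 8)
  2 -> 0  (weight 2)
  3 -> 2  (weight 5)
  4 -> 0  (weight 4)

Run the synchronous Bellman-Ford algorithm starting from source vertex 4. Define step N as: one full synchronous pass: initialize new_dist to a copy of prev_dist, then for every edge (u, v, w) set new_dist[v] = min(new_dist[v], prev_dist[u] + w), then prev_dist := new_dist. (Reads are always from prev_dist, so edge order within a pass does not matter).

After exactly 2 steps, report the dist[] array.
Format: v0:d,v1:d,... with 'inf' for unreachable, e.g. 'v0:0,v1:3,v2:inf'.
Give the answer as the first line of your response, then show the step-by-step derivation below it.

v0:4,v1:24,v2:inf,v3:inf,v4:0

step 1: dist = v0:4,v1:inf,v2:inf,v3:inf,v4:0
step 2: dist = v0:4,v1:24,v2:inf,v3:inf,v4:0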